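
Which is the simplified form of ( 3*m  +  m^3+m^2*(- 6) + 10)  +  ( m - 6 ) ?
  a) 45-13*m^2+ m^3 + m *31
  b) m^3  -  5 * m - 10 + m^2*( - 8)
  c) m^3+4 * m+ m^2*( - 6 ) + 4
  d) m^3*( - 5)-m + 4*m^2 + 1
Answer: c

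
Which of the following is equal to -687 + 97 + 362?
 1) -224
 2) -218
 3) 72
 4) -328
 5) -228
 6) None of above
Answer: 5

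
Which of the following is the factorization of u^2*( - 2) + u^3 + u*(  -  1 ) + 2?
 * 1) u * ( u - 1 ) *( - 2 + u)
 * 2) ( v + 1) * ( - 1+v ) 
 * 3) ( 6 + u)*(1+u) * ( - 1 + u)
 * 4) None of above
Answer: 4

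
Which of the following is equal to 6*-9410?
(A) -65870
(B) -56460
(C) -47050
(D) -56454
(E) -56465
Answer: B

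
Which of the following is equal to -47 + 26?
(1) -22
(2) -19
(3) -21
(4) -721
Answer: 3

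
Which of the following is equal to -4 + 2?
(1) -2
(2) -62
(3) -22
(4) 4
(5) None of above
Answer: 1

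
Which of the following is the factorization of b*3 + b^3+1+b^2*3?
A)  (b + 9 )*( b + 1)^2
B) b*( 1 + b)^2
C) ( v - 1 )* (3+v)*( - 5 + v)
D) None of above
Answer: D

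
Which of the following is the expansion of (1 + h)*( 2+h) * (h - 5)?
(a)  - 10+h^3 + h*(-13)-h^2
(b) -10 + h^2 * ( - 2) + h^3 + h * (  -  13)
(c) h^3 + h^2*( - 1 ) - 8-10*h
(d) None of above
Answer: b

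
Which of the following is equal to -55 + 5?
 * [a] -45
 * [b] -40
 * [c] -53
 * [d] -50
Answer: d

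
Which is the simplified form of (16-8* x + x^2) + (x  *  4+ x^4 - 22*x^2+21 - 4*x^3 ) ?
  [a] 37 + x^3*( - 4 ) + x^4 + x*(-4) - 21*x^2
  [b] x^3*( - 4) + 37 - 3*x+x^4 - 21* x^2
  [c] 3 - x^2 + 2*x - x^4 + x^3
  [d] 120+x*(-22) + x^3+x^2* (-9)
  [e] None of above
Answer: a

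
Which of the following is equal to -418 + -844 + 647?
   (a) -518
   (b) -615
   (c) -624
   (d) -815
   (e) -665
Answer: b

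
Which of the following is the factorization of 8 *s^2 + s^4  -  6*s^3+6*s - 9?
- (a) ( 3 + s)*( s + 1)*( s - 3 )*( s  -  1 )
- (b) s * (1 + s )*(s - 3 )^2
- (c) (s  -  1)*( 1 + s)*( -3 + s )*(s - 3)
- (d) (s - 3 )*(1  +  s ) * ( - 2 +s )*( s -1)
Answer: c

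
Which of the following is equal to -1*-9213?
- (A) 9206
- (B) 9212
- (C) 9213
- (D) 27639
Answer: C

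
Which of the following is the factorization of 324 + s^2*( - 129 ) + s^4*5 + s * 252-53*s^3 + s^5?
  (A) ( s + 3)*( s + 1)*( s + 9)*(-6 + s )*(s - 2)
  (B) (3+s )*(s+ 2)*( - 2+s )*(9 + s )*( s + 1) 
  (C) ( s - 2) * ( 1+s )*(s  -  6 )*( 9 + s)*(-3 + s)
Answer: A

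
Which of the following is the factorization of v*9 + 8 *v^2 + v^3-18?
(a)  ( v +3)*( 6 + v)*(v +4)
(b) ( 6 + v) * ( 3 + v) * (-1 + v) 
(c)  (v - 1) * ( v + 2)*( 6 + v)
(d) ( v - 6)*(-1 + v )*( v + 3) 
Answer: b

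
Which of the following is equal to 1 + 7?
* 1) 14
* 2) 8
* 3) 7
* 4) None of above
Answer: 2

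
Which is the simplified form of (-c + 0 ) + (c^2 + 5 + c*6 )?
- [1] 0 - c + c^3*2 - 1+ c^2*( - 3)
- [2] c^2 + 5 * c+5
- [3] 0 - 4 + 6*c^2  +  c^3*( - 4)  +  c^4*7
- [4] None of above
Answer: 2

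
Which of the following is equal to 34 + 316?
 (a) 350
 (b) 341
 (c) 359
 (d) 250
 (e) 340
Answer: a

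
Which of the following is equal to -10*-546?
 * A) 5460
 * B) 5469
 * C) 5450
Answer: A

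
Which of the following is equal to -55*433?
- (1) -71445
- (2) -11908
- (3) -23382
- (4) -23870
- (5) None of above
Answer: 5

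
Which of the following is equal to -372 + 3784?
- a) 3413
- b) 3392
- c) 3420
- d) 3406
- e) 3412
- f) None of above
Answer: e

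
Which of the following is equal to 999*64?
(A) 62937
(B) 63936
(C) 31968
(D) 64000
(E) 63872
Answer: B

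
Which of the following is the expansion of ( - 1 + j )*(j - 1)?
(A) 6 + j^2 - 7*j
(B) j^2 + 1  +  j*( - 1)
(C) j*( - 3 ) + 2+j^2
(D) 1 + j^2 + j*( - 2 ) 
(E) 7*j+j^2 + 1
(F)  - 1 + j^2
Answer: D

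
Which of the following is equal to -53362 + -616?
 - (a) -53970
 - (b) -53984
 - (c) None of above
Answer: c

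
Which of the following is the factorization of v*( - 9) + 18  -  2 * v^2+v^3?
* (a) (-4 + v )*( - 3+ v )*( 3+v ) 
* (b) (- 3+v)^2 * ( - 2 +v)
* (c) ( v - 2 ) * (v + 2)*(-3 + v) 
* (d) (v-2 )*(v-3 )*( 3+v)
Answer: d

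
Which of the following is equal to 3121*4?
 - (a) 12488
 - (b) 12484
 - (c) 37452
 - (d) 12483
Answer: b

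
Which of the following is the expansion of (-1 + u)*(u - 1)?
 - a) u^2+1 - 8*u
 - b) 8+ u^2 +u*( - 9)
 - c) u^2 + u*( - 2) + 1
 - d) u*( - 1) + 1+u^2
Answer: c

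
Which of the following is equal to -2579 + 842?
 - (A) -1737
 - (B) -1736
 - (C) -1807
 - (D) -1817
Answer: A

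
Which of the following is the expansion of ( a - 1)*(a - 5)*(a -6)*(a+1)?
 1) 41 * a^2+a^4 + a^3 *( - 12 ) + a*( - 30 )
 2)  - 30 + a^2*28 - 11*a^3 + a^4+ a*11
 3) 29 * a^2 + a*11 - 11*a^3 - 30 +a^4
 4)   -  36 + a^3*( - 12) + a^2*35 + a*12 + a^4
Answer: 3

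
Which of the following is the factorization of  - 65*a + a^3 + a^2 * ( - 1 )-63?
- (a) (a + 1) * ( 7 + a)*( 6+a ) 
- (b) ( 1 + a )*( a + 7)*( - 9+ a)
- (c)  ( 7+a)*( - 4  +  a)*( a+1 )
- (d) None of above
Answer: b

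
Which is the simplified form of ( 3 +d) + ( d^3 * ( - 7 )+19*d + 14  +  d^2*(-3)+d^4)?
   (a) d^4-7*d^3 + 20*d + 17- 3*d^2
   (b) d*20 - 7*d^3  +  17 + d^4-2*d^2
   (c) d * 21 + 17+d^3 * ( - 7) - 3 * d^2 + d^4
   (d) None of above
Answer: a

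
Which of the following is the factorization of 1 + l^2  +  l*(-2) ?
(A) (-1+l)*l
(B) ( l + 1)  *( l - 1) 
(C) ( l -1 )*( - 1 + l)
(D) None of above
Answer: C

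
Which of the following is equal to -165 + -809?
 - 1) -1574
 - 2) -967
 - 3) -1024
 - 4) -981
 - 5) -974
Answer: 5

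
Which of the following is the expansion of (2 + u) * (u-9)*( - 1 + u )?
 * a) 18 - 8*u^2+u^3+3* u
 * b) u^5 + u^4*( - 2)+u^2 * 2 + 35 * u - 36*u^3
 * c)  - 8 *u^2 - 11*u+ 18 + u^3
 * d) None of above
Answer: c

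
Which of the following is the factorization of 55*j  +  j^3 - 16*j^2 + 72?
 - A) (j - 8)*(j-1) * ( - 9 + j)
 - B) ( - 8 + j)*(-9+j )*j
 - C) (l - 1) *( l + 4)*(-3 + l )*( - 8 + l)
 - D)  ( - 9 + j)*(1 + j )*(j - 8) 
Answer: D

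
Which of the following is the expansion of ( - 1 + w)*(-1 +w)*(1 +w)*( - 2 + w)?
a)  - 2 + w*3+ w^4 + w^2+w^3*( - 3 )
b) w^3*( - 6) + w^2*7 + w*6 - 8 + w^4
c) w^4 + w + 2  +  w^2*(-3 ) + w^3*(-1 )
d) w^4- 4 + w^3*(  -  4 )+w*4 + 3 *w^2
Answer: a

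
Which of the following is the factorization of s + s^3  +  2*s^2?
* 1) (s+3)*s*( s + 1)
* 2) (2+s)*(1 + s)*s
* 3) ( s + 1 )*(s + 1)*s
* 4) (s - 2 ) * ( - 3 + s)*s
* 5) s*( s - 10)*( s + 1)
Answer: 3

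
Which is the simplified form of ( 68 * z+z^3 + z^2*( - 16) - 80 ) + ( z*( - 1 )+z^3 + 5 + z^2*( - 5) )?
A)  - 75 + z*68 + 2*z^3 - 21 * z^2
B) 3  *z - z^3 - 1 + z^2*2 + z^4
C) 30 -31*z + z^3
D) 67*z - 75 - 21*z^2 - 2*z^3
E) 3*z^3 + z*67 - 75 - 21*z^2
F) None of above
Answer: F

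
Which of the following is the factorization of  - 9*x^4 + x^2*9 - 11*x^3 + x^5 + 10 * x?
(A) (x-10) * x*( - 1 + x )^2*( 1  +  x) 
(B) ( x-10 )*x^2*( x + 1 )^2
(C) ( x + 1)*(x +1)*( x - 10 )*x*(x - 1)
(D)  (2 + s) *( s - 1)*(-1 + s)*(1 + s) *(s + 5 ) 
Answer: C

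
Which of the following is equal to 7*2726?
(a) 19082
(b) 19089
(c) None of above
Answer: a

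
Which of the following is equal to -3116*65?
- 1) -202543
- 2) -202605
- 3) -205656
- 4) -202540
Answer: 4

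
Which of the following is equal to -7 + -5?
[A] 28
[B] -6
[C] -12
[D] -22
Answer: C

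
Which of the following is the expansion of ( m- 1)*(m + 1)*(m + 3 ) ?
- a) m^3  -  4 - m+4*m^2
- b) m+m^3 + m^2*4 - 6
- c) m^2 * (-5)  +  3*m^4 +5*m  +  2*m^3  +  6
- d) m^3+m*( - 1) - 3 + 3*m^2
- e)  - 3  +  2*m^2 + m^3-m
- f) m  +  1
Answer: d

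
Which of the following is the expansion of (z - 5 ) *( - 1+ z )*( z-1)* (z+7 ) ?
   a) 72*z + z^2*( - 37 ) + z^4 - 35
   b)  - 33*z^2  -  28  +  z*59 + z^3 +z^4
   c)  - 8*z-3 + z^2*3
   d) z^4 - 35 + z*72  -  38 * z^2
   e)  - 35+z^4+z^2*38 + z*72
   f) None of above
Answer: d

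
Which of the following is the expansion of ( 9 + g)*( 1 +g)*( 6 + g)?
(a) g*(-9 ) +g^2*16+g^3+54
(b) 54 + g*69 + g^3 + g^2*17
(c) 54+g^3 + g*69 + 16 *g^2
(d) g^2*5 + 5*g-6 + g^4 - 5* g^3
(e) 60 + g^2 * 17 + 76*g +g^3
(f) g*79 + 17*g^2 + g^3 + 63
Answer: c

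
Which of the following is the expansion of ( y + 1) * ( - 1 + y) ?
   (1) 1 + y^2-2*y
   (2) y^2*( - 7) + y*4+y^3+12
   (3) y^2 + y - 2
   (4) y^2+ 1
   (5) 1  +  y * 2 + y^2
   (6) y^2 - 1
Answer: 6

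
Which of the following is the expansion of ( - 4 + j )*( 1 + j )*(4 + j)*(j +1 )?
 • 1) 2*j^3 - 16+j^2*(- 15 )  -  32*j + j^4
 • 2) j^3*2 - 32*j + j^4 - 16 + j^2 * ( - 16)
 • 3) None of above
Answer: 1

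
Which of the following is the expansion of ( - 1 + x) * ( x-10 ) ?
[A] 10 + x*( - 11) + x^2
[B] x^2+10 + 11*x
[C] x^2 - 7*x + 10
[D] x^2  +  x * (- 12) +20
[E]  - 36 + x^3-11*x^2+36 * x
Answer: A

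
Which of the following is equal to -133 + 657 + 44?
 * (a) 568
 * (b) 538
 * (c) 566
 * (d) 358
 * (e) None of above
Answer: a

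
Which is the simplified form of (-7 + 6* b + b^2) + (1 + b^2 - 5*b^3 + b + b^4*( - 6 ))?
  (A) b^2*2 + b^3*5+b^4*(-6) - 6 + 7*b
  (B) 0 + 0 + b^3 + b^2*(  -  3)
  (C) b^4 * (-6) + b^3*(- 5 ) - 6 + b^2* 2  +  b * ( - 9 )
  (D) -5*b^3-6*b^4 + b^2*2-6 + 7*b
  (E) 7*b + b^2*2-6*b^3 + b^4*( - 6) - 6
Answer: D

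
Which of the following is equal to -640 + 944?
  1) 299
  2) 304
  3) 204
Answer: 2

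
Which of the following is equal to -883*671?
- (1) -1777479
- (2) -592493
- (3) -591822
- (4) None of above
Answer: 2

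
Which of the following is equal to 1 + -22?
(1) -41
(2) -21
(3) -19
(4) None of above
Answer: 2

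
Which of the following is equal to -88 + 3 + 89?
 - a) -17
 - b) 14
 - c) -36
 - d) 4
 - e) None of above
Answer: d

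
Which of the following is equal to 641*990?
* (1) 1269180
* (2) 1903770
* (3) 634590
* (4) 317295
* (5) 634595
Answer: 3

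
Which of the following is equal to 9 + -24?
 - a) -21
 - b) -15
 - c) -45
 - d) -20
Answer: b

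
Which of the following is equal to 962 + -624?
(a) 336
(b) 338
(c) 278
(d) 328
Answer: b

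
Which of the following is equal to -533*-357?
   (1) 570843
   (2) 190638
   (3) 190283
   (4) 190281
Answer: 4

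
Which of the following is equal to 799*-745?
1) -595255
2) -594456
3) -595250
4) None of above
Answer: 1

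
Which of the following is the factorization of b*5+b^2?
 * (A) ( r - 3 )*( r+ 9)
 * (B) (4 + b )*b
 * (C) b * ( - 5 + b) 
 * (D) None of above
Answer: D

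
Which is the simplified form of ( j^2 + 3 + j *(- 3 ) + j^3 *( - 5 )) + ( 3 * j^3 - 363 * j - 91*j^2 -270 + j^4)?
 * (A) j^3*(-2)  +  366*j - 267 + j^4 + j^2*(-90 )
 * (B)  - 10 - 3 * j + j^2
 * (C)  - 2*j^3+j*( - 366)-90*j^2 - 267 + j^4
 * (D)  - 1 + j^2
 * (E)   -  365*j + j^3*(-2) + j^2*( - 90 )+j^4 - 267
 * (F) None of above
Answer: C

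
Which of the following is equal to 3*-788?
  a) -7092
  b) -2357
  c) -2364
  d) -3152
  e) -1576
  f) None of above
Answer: c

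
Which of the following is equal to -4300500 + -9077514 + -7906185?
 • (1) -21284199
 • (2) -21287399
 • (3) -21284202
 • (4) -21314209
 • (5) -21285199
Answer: 1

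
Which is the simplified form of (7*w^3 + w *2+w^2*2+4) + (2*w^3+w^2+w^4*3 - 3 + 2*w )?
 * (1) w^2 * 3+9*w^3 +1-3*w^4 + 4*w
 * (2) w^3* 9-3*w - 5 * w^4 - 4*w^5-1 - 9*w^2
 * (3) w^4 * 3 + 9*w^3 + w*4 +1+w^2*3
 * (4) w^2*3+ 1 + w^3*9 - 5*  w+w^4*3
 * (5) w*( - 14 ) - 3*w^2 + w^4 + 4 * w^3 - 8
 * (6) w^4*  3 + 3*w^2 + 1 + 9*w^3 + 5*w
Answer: 3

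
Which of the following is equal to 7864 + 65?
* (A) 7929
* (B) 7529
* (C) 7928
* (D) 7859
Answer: A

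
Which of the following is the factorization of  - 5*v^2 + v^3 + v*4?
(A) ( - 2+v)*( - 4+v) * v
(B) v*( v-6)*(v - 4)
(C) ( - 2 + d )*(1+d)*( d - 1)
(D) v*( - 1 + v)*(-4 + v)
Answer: D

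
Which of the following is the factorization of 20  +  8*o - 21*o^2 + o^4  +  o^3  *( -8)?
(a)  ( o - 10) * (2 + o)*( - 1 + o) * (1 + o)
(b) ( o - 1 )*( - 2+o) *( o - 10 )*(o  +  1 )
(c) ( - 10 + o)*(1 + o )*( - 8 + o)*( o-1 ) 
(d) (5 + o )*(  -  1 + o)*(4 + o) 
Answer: a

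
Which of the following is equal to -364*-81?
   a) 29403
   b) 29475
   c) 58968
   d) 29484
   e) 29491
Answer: d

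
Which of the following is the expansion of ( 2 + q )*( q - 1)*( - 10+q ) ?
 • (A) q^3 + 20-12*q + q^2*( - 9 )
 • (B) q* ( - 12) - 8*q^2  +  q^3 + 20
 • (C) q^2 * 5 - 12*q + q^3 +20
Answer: A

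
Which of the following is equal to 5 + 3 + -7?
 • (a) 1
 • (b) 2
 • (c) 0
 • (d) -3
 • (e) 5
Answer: a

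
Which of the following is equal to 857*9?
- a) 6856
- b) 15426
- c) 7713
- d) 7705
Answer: c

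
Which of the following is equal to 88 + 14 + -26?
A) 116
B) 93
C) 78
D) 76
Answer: D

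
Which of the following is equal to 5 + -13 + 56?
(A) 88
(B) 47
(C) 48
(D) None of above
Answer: C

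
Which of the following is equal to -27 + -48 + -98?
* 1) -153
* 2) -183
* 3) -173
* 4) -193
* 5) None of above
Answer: 3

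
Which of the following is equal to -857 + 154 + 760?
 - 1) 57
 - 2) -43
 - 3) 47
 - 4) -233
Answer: 1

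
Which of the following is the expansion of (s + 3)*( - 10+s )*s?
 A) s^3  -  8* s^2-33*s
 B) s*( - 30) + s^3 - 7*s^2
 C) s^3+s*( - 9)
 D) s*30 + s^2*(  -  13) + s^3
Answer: B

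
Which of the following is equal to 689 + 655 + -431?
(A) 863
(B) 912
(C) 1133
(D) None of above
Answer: D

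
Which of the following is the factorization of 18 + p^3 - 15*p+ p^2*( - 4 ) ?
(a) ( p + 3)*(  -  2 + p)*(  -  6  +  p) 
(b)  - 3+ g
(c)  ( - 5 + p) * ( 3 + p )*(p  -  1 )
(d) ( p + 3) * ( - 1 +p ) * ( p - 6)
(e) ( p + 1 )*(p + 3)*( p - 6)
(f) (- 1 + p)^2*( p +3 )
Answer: d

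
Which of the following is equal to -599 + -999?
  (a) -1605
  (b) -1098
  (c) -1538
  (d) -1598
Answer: d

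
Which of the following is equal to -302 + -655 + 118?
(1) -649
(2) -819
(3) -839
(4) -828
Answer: 3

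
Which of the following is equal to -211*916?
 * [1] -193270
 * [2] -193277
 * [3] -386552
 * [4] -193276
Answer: 4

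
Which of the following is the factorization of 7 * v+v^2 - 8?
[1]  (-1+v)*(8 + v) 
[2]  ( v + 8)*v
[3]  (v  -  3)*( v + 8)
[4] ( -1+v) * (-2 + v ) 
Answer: 1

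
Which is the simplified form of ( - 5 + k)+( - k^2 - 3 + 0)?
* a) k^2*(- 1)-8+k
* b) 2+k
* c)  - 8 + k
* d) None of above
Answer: a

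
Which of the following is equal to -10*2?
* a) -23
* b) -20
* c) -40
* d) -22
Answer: b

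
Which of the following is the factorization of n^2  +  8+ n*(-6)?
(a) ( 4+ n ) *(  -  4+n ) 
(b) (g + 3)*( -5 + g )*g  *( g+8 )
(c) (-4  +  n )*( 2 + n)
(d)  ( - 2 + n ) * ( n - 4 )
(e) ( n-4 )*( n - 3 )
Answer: d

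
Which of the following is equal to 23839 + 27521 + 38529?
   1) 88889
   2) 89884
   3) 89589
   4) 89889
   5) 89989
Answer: 4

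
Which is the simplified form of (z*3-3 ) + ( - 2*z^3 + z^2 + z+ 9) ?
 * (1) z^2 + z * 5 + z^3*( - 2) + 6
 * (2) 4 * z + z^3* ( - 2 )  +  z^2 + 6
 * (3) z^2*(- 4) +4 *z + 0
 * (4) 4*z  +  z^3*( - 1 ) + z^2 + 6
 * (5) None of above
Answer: 2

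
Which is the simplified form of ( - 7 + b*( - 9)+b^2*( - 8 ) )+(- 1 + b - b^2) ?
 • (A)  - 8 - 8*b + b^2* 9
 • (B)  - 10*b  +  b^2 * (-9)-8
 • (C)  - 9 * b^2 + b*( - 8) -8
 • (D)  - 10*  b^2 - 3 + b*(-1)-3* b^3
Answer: C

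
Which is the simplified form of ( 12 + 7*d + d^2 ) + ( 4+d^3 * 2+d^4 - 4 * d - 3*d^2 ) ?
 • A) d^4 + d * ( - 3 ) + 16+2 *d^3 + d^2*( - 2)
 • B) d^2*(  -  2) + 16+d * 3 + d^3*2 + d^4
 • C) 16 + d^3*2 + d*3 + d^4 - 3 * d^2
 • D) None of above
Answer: B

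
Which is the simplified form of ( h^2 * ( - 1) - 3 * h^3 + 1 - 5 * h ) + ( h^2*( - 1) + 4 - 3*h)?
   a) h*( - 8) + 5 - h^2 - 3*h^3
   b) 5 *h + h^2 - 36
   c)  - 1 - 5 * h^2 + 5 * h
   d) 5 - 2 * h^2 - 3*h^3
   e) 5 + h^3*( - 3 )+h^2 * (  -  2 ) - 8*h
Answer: e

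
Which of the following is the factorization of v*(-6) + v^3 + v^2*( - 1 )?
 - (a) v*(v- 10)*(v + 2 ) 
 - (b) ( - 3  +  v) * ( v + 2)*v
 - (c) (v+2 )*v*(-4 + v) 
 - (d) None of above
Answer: b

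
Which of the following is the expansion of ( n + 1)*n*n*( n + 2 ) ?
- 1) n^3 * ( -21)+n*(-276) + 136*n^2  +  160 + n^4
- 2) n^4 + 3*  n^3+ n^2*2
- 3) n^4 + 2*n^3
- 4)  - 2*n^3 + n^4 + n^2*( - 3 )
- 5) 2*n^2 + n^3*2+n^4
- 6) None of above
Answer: 2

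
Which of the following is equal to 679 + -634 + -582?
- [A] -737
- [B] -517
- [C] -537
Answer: C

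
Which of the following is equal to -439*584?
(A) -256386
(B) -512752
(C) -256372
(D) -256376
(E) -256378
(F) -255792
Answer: D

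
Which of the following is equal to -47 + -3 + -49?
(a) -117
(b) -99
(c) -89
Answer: b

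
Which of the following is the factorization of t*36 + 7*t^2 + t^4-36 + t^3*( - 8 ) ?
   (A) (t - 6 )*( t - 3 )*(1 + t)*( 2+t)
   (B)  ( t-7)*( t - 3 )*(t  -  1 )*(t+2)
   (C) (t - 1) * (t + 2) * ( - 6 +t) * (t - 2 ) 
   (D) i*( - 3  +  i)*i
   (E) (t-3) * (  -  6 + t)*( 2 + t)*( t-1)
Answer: E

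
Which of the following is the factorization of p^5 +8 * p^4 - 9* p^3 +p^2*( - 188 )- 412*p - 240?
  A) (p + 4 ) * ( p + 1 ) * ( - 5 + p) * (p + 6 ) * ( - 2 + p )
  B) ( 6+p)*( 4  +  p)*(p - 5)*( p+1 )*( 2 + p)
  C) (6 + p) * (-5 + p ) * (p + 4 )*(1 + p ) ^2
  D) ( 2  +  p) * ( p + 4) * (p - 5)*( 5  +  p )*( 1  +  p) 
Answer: B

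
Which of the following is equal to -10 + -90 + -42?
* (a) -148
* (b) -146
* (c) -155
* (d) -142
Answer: d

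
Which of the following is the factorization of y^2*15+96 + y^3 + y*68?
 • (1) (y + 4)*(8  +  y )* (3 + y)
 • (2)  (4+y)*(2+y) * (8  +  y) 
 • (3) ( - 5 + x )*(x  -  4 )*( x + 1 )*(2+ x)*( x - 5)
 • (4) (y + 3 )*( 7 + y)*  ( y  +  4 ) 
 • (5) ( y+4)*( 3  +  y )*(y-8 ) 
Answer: 1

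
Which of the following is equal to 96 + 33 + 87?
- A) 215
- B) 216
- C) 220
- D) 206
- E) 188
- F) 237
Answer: B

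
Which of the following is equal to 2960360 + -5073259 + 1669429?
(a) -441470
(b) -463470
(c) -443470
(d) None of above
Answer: c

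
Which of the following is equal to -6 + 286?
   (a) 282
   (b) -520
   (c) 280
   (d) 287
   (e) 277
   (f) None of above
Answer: c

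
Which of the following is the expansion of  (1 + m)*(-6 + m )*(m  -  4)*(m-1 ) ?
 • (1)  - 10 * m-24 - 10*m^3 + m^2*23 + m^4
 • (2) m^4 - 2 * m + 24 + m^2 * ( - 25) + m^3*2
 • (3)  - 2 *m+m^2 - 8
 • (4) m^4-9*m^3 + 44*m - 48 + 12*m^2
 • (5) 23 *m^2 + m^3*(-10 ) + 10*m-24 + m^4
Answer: 5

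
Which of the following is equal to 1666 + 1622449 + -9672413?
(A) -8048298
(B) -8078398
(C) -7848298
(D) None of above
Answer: A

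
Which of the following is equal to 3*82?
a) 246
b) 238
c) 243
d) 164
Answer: a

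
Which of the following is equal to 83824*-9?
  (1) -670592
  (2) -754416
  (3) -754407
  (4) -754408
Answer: 2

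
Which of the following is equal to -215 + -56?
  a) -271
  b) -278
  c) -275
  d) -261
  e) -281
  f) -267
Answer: a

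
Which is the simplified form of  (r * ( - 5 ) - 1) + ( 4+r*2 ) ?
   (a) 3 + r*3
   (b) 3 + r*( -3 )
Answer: b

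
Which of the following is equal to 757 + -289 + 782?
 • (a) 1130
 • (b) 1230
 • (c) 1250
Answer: c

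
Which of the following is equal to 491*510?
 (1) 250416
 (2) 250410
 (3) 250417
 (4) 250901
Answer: 2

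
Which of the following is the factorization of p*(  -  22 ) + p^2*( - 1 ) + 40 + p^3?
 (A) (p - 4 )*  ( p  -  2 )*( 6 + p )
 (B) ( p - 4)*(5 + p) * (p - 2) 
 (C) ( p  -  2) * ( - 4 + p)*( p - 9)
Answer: B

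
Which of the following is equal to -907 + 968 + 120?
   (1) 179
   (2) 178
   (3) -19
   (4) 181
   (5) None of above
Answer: 4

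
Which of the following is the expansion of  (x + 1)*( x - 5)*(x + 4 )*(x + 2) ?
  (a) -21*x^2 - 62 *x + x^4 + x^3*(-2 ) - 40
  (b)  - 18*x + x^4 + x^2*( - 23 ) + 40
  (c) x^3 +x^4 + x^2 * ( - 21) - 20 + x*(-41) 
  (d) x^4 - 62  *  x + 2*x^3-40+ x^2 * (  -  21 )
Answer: d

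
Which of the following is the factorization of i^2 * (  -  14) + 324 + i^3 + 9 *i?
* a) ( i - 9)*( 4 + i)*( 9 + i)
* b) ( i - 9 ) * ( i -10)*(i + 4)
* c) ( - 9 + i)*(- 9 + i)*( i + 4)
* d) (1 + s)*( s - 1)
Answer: c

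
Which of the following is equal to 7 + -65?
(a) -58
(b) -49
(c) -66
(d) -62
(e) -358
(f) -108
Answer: a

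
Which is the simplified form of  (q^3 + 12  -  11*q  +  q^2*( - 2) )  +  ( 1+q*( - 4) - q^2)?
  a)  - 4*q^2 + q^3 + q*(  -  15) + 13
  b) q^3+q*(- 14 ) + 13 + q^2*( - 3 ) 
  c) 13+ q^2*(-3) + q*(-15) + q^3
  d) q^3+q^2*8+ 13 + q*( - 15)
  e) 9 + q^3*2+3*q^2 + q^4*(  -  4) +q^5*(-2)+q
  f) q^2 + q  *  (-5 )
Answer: c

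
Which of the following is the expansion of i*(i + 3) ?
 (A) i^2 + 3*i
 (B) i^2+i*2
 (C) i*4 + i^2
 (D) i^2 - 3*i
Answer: A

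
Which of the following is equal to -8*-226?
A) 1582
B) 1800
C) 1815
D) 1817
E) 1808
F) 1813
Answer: E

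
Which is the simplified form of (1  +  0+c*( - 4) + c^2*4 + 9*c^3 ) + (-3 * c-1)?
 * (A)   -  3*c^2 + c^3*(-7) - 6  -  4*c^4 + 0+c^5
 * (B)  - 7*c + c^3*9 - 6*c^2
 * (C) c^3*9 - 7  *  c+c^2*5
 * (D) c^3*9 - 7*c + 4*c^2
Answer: D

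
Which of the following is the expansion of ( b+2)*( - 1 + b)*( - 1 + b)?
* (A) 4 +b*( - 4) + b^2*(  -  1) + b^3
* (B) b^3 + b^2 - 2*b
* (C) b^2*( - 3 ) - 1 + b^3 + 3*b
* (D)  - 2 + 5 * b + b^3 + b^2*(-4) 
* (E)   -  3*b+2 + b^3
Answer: E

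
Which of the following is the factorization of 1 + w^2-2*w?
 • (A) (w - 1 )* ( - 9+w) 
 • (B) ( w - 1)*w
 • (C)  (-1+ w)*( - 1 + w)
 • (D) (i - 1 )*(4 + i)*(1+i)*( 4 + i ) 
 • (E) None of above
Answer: C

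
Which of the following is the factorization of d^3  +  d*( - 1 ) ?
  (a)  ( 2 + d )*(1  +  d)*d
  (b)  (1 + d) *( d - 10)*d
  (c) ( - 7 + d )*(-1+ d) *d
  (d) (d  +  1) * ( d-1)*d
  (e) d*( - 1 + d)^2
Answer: d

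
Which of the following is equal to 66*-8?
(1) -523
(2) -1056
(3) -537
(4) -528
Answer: 4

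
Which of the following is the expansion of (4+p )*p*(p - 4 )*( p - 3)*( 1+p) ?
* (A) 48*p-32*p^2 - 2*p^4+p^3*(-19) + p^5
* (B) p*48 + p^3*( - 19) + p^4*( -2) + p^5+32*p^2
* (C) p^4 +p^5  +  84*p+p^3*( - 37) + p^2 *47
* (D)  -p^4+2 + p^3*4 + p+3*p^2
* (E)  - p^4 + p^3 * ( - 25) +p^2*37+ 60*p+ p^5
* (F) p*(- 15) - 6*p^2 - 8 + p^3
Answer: B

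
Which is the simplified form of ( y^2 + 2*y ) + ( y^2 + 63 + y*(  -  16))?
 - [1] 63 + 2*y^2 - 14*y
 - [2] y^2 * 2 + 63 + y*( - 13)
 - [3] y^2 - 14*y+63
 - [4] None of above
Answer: 1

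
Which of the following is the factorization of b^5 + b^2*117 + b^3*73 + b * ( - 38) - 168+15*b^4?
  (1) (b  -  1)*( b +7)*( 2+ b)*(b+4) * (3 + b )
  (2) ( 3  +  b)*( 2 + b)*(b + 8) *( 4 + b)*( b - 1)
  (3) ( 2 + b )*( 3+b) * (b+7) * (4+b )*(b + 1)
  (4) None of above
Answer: 1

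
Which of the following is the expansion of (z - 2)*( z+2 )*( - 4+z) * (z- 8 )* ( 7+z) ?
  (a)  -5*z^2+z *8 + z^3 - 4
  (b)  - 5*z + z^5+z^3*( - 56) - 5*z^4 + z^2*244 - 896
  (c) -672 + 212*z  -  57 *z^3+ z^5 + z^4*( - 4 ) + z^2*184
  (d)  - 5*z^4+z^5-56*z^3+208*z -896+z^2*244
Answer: d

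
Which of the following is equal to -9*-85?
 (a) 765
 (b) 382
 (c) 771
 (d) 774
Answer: a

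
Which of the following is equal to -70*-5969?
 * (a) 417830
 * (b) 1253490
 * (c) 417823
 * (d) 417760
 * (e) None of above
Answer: a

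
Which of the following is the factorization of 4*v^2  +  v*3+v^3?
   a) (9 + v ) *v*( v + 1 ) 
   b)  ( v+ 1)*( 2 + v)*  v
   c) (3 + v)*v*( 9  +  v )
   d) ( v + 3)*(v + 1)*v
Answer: d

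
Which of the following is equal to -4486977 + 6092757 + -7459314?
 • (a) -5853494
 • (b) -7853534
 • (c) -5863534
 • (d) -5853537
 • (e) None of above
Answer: e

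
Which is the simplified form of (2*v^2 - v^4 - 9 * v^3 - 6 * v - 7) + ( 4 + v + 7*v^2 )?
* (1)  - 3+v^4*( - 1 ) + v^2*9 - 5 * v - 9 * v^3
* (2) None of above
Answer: 1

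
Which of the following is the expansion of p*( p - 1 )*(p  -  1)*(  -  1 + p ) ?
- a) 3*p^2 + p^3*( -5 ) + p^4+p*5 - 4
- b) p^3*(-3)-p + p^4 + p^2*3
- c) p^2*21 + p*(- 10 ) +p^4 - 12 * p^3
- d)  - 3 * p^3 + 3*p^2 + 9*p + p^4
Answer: b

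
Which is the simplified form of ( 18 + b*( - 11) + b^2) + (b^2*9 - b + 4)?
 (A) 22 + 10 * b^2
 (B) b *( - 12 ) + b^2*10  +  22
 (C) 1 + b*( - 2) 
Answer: B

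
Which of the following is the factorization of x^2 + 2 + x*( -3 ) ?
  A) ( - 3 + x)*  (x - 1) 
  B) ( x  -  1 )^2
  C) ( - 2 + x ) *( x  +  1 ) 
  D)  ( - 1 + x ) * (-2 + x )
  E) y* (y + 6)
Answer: D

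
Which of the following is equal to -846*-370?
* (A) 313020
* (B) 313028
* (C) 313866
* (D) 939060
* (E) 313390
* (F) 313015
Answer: A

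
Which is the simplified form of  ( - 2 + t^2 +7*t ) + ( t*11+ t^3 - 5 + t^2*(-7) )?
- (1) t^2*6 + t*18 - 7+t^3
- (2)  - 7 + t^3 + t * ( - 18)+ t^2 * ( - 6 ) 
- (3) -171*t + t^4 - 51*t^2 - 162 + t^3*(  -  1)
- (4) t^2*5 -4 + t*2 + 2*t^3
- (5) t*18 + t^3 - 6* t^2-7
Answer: 5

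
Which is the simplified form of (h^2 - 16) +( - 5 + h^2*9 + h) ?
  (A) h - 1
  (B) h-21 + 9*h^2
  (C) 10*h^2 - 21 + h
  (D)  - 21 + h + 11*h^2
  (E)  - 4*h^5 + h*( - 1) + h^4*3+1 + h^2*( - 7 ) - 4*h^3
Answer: C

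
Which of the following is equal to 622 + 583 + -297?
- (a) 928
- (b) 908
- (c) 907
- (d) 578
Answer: b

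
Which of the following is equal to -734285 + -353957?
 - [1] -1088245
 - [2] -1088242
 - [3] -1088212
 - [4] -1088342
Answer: 2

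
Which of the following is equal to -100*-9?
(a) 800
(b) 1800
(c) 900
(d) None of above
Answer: c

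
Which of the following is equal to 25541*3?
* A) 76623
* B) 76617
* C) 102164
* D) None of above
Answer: A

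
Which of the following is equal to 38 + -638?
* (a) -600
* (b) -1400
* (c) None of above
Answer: a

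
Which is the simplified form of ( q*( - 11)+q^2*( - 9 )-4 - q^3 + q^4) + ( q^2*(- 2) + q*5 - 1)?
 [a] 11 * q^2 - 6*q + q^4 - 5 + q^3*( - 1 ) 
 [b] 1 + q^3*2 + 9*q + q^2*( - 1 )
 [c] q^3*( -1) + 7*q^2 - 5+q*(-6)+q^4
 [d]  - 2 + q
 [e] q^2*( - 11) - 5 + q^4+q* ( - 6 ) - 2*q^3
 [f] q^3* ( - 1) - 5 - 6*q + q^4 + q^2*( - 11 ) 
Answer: f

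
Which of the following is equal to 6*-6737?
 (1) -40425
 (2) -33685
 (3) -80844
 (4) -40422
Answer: 4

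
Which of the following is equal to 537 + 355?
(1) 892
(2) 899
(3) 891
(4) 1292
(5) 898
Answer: 1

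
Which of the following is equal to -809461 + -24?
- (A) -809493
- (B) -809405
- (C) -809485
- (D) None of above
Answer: C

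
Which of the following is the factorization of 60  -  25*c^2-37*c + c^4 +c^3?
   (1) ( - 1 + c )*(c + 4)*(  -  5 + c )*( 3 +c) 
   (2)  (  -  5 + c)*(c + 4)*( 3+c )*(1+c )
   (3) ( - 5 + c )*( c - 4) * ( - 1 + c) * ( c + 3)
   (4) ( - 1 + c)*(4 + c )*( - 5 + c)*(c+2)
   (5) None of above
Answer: 1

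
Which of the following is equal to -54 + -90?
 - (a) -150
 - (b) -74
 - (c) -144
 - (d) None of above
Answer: c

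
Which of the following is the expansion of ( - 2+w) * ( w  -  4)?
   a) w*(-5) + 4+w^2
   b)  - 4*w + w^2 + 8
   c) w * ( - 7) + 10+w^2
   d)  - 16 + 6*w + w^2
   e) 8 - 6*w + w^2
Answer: e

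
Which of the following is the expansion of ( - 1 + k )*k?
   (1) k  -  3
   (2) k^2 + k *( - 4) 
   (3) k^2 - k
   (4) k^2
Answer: 3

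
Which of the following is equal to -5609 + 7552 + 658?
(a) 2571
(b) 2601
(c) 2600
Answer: b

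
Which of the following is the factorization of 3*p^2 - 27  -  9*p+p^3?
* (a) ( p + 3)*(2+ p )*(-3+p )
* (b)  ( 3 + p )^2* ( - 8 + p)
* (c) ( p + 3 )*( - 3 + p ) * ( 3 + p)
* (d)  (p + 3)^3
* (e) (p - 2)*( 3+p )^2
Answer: c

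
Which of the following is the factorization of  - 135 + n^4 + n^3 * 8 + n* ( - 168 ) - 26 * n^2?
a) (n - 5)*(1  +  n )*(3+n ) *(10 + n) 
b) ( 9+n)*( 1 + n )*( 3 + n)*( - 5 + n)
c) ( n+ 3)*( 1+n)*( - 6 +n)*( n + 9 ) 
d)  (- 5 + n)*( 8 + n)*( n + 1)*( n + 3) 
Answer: b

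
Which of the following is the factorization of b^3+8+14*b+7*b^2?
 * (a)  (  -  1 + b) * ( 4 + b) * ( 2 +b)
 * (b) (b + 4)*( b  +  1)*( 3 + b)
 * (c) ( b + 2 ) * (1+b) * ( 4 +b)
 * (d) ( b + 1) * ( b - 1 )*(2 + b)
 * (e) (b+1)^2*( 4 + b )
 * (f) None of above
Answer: c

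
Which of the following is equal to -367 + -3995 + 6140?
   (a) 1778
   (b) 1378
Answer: a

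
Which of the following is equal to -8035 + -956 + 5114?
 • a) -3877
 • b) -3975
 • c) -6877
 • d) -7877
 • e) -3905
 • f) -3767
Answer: a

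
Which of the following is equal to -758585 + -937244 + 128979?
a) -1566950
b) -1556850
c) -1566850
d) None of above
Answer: c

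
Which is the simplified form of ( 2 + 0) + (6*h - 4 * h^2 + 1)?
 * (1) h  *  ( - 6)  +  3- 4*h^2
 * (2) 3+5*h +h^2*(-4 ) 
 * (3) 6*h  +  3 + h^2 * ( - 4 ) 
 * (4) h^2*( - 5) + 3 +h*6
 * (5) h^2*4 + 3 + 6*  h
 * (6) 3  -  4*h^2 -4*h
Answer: 3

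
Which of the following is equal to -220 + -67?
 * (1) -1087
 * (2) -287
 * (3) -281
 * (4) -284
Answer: 2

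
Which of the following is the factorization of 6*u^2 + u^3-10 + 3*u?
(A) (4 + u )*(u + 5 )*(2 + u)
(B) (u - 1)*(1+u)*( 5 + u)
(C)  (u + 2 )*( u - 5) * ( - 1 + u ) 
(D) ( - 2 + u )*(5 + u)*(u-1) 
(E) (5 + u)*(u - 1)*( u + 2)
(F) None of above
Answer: E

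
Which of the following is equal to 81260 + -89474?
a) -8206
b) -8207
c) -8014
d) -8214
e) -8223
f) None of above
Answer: d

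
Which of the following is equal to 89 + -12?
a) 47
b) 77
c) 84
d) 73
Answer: b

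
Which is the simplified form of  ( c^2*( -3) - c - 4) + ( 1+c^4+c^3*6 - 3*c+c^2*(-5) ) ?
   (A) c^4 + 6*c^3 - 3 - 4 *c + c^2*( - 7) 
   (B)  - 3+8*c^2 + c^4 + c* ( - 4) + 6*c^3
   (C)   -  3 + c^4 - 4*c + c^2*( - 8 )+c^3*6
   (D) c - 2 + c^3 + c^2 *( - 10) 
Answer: C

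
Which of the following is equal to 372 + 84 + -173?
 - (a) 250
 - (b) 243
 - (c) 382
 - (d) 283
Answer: d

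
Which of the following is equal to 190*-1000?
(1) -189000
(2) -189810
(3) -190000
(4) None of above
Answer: 3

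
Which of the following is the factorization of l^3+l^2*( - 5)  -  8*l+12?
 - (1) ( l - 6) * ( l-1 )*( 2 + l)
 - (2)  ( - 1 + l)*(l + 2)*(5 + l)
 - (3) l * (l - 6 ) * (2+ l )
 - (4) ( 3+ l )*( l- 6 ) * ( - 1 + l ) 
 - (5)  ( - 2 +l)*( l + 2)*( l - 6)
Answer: 1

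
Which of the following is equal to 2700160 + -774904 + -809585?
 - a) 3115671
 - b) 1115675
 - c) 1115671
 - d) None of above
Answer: c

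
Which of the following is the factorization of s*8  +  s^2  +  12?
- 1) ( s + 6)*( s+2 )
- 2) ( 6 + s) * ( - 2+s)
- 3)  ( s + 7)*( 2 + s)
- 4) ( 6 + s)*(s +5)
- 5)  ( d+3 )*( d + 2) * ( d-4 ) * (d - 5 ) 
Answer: 1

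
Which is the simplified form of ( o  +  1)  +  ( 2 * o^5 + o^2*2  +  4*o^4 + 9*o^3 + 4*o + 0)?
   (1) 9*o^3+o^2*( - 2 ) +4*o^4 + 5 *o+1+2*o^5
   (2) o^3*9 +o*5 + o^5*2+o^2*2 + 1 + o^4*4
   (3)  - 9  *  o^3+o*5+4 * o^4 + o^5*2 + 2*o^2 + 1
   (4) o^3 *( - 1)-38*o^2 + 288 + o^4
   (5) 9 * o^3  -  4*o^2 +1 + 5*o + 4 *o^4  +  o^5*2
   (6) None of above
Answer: 2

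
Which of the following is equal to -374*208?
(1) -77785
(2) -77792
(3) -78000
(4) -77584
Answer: 2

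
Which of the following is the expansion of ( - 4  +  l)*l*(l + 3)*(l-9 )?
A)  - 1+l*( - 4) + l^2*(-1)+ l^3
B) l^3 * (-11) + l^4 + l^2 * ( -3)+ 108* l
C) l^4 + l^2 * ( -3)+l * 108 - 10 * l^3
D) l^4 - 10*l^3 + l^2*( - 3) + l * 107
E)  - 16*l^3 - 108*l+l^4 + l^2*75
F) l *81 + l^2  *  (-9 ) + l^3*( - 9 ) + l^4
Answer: C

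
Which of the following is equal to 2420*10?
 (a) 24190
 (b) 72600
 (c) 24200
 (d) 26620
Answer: c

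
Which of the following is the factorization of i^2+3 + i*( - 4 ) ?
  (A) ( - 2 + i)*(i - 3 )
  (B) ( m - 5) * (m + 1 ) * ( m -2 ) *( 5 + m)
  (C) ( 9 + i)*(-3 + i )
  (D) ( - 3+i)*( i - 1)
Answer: D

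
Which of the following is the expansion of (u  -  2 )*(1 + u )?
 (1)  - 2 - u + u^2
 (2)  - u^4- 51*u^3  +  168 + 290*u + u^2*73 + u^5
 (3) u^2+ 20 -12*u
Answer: 1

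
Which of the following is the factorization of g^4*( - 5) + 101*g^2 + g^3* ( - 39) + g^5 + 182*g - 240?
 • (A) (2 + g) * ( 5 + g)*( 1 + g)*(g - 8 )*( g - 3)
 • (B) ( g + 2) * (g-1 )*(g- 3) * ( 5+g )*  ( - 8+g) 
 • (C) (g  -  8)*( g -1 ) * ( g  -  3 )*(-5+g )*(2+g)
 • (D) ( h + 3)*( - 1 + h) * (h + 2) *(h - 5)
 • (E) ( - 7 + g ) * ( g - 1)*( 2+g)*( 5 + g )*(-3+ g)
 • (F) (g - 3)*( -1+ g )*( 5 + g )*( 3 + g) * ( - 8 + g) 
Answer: B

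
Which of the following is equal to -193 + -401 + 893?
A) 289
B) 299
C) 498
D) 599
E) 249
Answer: B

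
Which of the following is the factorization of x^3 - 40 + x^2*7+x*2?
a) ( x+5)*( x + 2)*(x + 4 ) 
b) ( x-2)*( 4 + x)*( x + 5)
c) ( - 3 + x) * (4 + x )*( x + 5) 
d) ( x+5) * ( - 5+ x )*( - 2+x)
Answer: b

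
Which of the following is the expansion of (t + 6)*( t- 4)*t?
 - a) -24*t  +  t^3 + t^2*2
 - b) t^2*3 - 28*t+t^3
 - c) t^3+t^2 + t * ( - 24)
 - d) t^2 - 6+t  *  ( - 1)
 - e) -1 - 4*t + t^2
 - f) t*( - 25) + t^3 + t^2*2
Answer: a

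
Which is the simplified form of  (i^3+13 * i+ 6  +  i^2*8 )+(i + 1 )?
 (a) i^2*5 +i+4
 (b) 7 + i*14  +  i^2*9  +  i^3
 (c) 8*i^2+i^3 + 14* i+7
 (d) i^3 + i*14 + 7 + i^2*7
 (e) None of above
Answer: c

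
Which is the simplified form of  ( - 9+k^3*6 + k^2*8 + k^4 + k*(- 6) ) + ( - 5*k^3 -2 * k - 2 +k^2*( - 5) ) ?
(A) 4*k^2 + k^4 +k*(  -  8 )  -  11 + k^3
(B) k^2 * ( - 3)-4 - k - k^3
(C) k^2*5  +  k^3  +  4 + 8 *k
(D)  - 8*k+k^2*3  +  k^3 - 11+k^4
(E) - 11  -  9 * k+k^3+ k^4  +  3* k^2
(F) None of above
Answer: D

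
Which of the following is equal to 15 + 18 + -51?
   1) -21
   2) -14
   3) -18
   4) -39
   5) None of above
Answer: 3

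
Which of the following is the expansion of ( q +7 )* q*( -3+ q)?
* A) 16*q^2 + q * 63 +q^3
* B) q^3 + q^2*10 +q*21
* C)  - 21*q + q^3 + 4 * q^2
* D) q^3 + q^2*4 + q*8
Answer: C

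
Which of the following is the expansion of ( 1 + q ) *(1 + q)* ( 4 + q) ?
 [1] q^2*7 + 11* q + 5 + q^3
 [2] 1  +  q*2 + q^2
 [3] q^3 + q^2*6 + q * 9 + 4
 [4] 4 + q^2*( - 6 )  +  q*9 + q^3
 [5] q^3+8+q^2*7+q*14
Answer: 3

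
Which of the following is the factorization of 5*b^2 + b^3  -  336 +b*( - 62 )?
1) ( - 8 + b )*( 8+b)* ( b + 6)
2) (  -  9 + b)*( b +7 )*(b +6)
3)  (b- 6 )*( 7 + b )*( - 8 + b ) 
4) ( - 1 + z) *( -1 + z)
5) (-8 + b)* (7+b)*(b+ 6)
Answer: 5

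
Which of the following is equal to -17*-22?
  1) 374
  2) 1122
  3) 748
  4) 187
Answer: 1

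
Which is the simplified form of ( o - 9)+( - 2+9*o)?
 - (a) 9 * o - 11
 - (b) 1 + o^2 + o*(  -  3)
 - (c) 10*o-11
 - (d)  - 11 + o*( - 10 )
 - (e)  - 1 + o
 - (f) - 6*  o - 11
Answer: c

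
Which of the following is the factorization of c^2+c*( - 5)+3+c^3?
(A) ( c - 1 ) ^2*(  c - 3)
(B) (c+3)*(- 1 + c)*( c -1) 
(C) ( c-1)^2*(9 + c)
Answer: B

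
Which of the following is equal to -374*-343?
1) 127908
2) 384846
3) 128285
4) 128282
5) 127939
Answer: 4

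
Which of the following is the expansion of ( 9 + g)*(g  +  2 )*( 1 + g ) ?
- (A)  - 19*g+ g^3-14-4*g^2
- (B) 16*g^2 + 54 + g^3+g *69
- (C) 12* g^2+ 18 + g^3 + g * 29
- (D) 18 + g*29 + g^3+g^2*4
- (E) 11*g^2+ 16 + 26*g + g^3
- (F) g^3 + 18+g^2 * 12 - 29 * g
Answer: C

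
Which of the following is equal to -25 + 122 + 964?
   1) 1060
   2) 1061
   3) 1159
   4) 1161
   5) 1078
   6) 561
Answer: 2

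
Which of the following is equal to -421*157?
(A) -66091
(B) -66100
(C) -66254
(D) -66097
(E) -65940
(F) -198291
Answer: D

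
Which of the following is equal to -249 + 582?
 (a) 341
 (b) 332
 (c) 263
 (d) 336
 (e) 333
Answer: e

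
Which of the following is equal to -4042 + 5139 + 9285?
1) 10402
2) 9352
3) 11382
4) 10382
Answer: 4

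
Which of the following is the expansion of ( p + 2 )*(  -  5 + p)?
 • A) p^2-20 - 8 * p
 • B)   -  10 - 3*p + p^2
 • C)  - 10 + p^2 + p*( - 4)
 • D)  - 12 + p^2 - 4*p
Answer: B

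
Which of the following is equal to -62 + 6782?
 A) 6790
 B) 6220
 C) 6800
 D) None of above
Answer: D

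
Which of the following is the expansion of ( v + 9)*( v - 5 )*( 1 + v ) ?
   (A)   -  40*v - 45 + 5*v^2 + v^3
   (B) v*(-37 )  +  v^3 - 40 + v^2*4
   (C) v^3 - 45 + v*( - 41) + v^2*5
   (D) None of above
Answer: C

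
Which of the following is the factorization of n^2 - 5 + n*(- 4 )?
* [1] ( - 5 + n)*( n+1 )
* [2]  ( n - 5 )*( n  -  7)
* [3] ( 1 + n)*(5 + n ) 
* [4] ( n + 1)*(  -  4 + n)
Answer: 1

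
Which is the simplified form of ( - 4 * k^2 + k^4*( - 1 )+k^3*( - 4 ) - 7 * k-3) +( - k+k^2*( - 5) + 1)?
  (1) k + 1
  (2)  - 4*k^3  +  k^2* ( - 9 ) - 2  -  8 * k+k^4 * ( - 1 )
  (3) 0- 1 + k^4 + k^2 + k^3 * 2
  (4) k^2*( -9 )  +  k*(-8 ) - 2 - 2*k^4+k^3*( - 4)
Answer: 2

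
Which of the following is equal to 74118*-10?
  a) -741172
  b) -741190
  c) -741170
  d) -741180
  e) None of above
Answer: d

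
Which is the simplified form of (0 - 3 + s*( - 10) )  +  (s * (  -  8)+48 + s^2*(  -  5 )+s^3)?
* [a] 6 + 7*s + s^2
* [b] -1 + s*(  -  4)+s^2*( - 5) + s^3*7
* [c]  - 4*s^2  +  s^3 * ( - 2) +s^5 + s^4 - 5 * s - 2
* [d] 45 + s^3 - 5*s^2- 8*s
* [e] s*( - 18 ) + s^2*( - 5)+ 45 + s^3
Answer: e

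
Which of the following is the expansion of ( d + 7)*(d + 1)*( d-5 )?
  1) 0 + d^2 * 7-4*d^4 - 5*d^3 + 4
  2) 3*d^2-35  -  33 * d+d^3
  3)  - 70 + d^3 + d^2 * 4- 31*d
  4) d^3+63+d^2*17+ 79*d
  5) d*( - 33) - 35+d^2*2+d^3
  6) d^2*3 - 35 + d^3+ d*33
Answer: 2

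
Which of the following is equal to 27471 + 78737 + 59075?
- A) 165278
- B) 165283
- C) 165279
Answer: B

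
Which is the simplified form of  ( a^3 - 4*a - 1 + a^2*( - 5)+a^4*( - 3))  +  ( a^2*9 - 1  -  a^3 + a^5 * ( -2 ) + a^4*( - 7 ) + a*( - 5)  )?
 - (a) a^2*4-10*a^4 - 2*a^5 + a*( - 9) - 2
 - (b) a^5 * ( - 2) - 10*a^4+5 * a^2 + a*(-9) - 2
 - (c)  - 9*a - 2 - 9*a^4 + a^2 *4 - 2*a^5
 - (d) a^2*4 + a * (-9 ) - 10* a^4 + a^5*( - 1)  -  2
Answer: a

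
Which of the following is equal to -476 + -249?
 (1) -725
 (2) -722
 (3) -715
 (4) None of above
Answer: 1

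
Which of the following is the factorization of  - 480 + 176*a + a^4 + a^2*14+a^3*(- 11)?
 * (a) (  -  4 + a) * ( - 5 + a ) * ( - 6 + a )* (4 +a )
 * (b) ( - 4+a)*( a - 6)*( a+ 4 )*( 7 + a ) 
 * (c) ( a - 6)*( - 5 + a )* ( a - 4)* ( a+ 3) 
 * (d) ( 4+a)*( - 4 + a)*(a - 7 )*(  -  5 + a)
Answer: a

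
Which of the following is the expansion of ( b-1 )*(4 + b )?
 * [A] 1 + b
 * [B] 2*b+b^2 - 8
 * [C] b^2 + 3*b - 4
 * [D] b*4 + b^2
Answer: C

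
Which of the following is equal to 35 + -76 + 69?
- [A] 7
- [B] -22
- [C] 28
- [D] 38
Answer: C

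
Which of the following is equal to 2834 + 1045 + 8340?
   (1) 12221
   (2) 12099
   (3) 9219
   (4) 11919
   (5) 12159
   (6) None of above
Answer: 6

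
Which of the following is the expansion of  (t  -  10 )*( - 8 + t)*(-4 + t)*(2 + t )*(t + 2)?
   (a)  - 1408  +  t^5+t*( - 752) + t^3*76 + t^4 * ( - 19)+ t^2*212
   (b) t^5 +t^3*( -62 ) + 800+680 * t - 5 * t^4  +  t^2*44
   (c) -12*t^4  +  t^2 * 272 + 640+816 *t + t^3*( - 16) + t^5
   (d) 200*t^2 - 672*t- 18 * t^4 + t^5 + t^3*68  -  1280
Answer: d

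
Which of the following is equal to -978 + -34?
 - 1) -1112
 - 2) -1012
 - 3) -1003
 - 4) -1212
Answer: 2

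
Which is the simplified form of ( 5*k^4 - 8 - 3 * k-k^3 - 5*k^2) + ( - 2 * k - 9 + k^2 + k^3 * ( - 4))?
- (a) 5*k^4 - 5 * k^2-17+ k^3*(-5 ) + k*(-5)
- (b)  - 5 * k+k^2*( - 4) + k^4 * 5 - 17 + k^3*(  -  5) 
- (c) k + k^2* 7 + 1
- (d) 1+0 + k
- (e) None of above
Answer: b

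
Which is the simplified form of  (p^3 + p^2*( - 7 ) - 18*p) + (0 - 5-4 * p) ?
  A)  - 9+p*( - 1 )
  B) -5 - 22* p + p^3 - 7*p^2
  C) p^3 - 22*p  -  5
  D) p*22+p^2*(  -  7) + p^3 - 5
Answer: B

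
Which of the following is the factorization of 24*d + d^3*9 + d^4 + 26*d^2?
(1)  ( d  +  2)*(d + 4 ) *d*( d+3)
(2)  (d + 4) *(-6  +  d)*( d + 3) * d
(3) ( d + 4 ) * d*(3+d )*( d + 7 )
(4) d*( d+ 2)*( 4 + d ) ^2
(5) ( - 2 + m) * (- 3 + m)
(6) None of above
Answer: 1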